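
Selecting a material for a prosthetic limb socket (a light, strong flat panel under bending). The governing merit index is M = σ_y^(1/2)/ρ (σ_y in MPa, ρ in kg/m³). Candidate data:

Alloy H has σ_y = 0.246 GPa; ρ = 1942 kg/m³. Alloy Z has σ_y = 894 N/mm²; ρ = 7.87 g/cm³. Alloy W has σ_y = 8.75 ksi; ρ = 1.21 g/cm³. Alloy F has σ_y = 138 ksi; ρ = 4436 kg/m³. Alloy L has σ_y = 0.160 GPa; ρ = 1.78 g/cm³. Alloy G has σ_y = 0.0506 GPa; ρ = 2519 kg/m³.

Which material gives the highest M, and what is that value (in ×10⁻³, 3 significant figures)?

Convert each candidate to consistent units, then evaluate M:
  alloy H: σ_y = 246.0 MPa, ρ = 1942 kg/m³
  alloy Z: σ_y = 894.0 MPa, ρ = 7870 kg/m³
  alloy W: σ_y = 60.33 MPa, ρ = 1210 kg/m³
  alloy F: σ_y = 951.5 MPa, ρ = 4436 kg/m³
  alloy L: σ_y = 160.0 MPa, ρ = 1780 kg/m³
  alloy G: σ_y = 50.60 MPa, ρ = 2519 kg/m³
  alloy H: M = 8.08×10⁻³
  alloy L: M = 7.11×10⁻³
  alloy F: M = 6.95×10⁻³
  alloy W: M = 6.42×10⁻³
  alloy Z: M = 3.80×10⁻³
  alloy G: M = 2.82×10⁻³
Highest index: alloy H.

alloy H, M = 8.08×10⁻³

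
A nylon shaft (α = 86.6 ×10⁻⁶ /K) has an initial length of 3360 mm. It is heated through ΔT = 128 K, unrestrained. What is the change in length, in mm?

ΔL = α·L₀·ΔT = 86.6×10⁻⁶ × 3360 mm × 128.0 K = 37.2 mm.

37.2 mm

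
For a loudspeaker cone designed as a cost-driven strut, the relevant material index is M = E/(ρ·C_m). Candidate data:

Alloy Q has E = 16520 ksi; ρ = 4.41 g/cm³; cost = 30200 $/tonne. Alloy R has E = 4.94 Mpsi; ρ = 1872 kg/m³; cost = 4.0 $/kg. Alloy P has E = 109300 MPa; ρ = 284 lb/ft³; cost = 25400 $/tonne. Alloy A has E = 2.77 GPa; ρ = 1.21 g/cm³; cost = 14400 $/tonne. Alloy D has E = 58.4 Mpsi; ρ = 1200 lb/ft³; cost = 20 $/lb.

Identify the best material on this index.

alloy R

After converting to SI:
  alloy Q: E = 113.9 GPa, ρ = 4410 kg/m³, cost = 30.20 $/kg
  alloy R: E = 34.06 GPa, ρ = 1872 kg/m³, cost = 4.000 $/kg
  alloy P: E = 109.3 GPa, ρ = 4549 kg/m³, cost = 25.40 $/kg
  alloy A: E = 2.770 GPa, ρ = 1210 kg/m³, cost = 14.40 $/kg
  alloy D: E = 402.7 GPa, ρ = 19220 kg/m³, cost = 44.09 $/kg
  alloy R: M = 4.55 MN·m per $
  alloy P: M = 0.946 MN·m per $
  alloy Q: M = 0.855 MN·m per $
  alloy D: M = 0.475 MN·m per $
  alloy A: M = 0.159 MN·m per $
Alloy R ranks first.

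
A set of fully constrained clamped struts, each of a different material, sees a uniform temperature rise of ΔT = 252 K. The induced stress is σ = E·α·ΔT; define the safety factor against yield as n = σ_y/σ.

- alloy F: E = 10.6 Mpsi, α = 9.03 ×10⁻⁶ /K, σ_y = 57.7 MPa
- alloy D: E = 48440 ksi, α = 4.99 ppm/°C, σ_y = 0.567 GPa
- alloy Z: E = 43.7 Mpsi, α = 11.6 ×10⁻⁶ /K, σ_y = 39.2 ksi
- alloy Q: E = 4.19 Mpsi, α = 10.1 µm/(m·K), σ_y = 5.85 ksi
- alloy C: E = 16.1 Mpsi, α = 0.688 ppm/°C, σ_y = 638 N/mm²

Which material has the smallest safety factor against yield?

alloy Z

Per material, after unit conversion:
  alloy F: E = 73.08, α = 9.03, σ_y = 57.70 → σ = 166 MPa, n = 0.347
  alloy D: E = 334.0, α = 4.99, σ_y = 567.0 → σ = 420 MPa, n = 1.35
  alloy Z: E = 301.3, α = 11.6, σ_y = 270.3 → σ = 881 MPa, n = 0.307
  alloy Q: E = 28.89, α = 10.1, σ_y = 40.33 → σ = 73.5 MPa, n = 0.549
  alloy C: E = 111.0, α = 0.688, σ_y = 638.0 → σ = 19.2 MPa, n = 33.2
The minimum is alloy Z at n = 0.307.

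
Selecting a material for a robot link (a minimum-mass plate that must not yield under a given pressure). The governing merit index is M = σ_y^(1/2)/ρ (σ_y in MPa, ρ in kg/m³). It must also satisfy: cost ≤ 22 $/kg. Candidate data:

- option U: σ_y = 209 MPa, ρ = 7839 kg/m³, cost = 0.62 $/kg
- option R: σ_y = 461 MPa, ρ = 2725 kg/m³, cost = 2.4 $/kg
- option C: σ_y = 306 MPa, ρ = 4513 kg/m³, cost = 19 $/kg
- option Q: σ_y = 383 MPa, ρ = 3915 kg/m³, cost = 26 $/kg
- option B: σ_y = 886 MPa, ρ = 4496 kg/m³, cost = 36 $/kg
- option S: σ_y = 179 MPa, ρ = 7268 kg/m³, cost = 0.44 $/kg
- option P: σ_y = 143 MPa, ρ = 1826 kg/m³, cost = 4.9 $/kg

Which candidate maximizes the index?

Screen on constraints: cost ≤ 22 $/kg. Survivors: option U, option R, option C, option S, option P.
Evaluate M for each candidate:
  option R: M = 7.88×10⁻³
  option P: M = 6.55×10⁻³
  option C: M = 3.88×10⁻³
  option U: M = 1.84×10⁻³
  option S: M = 1.84×10⁻³
The maximum is for option R.

option R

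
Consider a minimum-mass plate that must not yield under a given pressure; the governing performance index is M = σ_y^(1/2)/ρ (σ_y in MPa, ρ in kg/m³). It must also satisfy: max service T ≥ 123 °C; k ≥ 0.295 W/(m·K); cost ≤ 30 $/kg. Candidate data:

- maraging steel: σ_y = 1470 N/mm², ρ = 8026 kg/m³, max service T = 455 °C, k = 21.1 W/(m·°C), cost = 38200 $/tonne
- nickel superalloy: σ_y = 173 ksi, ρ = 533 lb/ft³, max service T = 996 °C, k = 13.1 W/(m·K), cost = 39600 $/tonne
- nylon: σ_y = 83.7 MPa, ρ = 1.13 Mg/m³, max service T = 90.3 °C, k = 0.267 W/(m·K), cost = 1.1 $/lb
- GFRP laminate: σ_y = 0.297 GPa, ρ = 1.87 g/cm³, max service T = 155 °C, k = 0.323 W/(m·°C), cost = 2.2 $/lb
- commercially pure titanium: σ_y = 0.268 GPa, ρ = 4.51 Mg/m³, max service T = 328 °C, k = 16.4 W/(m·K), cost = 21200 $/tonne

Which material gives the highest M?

GFRP laminate

Screen on constraints: max service T ≥ 123 °C; k ≥ 0.295 W/(m·K); cost ≤ 30 $/kg. Survivors: GFRP laminate, commercially pure titanium.
Putting every candidate on a common basis:
  GFRP laminate: σ_y = 297.0 MPa, ρ = 1870 kg/m³
  commercially pure titanium: σ_y = 268.0 MPa, ρ = 4510 kg/m³
  GFRP laminate: M = 9.22×10⁻³
  commercially pure titanium: M = 3.63×10⁻³
The maximum is for GFRP laminate.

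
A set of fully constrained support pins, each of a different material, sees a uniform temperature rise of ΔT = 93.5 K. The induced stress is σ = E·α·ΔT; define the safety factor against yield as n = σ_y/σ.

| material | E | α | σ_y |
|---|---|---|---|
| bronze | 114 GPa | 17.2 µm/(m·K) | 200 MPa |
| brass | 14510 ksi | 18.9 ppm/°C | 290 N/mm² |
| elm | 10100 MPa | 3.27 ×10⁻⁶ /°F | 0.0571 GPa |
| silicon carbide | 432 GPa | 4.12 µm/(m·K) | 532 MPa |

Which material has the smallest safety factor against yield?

In consistent units (E in GPa, α in ×10⁻⁶/K, σ_y in MPa):
  bronze: E = 114.0, α = 17.2, σ_y = 200.0 → σ = 183 MPa, n = 1.09
  brass: E = 100.0, α = 18.9, σ_y = 290.0 → σ = 177 MPa, n = 1.64
  elm: E = 10.10, α = 5.89, σ_y = 57.10 → σ = 5.56 MPa, n = 10.3
  silicon carbide: E = 432.0, α = 4.12, σ_y = 532.0 → σ = 166 MPa, n = 3.20
Smallest n: bronze with n = 1.09.

bronze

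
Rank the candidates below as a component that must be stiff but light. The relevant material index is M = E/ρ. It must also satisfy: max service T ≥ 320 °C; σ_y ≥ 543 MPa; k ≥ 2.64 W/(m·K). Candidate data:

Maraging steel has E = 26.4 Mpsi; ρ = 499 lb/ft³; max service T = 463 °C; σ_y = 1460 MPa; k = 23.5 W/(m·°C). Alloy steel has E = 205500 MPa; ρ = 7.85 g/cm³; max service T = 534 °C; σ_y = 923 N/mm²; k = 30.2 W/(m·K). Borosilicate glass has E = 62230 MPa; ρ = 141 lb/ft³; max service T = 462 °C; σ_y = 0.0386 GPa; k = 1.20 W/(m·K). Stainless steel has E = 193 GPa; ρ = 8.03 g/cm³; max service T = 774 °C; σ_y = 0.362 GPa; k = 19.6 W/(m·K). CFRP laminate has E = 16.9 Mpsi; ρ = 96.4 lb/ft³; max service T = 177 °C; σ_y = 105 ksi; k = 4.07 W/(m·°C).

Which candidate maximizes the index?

alloy steel

Screen on constraints: max service T ≥ 320 °C; σ_y ≥ 543 MPa; k ≥ 2.64 W/(m·K). Survivors: maraging steel, alloy steel.
In SI units:
  maraging steel: E = 182.0 GPa, ρ = 7993 kg/m³
  alloy steel: E = 205.5 GPa, ρ = 7850 kg/m³
  alloy steel: M = 26.2 MN·m/kg
  maraging steel: M = 22.8 MN·m/kg
Highest index: alloy steel.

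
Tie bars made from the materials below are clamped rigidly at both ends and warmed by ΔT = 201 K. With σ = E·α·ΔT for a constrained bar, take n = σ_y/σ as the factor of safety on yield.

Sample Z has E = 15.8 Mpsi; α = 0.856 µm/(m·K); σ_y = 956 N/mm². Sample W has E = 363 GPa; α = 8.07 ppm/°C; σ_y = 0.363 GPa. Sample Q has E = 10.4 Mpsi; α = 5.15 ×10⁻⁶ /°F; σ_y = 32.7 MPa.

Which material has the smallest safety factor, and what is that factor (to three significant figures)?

Converting E to GPa, α to ×10⁻⁶/K, σ_y to MPa, then σ and n for each:
  sample Z: E = 108.9, α = 0.856, σ_y = 956.0 → σ = 18.7 MPa, n = 51.0
  sample W: E = 363.0, α = 8.07, σ_y = 363.0 → σ = 589 MPa, n = 0.616
  sample Q: E = 71.71, α = 9.27, σ_y = 32.70 → σ = 134 MPa, n = 0.245
Sample Q has the lowest safety factor, n = 0.245.

sample Q, n = 0.245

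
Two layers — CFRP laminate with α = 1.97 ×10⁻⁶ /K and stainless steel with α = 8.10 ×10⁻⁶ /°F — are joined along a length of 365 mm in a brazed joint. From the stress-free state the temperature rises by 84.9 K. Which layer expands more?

stainless steel: α = 8.10×10⁻⁶/°F × 9/5 = 14.6×10⁻⁶/K.
α(CFRP laminate) = 1.97×10⁻⁶/K vs α(stainless steel) = 14.6×10⁻⁶/K.
Higher α expands more for the same ΔT: stainless steel.

stainless steel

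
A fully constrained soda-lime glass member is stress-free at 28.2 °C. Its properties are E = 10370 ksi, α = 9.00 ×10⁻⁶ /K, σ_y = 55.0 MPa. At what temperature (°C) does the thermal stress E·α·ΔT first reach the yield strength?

E = 10370 ksi = 71.50 GPa.
E·α·ΔT = 55.00 MPa ⇒ ΔT = 55.00 / (71.50×10³ × 9.00×10⁻⁶) = 85.47 K.
T = 28.2 + 85.47 = 113.7 °C.

114 °C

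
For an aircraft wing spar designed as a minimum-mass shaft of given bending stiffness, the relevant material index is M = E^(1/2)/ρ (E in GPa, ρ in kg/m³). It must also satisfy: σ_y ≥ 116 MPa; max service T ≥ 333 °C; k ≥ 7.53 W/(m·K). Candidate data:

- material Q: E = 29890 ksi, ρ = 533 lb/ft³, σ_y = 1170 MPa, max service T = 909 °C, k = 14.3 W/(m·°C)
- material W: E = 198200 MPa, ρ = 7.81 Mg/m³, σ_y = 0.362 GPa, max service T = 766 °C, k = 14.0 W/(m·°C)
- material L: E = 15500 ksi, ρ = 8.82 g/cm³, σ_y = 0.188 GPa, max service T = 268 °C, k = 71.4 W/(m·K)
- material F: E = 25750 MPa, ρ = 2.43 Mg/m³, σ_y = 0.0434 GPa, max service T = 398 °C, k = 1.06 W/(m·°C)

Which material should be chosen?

Screen on constraints: σ_y ≥ 116 MPa; max service T ≥ 333 °C; k ≥ 7.53 W/(m·K). Survivors: material Q, material W.
After converting to SI:
  material Q: E = 206.1 GPa, ρ = 8538 kg/m³
  material W: E = 198.2 GPa, ρ = 7810 kg/m³
  material W: M = 1.80×10⁻³
  material Q: M = 1.68×10⁻³
Material W has the largest M.

material W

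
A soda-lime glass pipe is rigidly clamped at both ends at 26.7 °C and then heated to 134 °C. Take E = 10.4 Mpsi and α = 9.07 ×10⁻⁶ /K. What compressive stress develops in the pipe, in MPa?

69.8 MPa

E = 10.4 Mpsi = 71.71 GPa.
ΔT = 107.3 K. Constrained thermal stress σ = E·α·ΔT = 71.71×10³ MPa × 9.07×10⁻⁶ × 107.3 = 69.8 MPa (compressive).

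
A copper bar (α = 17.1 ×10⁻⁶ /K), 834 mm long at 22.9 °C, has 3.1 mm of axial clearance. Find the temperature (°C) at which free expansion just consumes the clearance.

240 °C

α·L₀·ΔT = 3.1 mm ⇒ ΔT = 3.1 / (17.1×10⁻⁶ × 834.0) = 217.4 K.
T = 22.9 + 217.4 = 240.3 °C.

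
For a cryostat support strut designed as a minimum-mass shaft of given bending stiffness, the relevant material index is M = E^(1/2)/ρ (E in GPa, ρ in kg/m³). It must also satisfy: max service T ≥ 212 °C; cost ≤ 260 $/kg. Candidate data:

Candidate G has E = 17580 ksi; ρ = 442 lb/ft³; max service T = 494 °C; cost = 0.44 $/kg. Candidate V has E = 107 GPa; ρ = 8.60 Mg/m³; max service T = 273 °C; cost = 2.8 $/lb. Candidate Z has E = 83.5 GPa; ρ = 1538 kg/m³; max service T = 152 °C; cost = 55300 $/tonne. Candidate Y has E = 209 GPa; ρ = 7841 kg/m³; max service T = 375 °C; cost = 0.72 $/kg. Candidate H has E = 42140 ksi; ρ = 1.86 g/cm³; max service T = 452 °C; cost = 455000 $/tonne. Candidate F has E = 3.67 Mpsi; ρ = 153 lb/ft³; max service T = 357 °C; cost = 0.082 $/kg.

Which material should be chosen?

Screen on constraints: max service T ≥ 212 °C; cost ≤ 260 $/kg. Survivors: candidate G, candidate V, candidate Y, candidate F.
Putting every candidate on a common basis:
  candidate G: E = 121.2 GPa, ρ = 7080 kg/m³
  candidate V: E = 107.0 GPa, ρ = 8600 kg/m³
  candidate Y: E = 209.0 GPa, ρ = 7841 kg/m³
  candidate F: E = 25.30 GPa, ρ = 2451 kg/m³
  candidate F: M = 2.05×10⁻³
  candidate Y: M = 1.84×10⁻³
  candidate G: M = 1.55×10⁻³
  candidate V: M = 1.20×10⁻³
The maximum is for candidate F.

candidate F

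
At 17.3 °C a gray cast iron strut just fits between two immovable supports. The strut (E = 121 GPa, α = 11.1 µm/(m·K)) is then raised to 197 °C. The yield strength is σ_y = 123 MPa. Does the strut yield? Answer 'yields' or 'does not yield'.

ΔT = 179.7 K. Constrained thermal stress σ = E·α·ΔT = 121.0×10³ MPa × 11.1×10⁻⁶ × 179.7 = 241 MPa (compressive).
Compare to σ_y = 123 MPa: σ ≥ σ_y, so it yields.

yields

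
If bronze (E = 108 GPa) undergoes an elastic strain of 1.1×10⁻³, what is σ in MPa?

119 MPa

σ = E·ε = 108000 MPa × 1.1×10⁻³ = 119 MPa.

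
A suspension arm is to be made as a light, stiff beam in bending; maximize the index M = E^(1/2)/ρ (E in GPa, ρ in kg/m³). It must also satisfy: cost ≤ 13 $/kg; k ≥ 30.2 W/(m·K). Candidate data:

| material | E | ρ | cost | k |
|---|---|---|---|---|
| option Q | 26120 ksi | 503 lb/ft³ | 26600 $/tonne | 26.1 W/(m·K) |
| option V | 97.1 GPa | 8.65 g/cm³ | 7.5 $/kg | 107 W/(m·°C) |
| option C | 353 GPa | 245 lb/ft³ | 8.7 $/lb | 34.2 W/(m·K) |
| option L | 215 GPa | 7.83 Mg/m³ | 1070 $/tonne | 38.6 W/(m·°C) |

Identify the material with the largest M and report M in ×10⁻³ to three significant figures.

Screen on constraints: cost ≤ 13 $/kg; k ≥ 30.2 W/(m·K). Survivors: option V, option L.
After converting to SI:
  option V: E = 97.10 GPa, ρ = 8650 kg/m³
  option L: E = 215.0 GPa, ρ = 7830 kg/m³
  option L: M = 1.87×10⁻³
  option V: M = 1.14×10⁻³
Option L ranks first.

option L, M = 1.87×10⁻³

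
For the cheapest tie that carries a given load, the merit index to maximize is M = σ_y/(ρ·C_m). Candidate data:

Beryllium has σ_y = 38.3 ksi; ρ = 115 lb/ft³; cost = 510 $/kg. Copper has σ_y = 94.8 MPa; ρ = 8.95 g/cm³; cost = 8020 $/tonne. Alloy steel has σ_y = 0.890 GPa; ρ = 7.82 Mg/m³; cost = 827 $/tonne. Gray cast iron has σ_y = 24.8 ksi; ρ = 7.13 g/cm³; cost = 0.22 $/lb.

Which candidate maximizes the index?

alloy steel

Normalizing units and computing the index:
  beryllium: σ_y = 264.1 MPa, ρ = 1842 kg/m³, cost = 510.0 $/kg
  copper: σ_y = 94.80 MPa, ρ = 8950 kg/m³, cost = 8.020 $/kg
  alloy steel: σ_y = 890.0 MPa, ρ = 7820 kg/m³, cost = 0.8270 $/kg
  gray cast iron: σ_y = 171.0 MPa, ρ = 7130 kg/m³, cost = 0.4850 $/kg
  alloy steel: M = 138 kN·m per $
  gray cast iron: M = 49.4 kN·m per $
  copper: M = 1.32 kN·m per $
  beryllium: M = 0.281 kN·m per $
Highest index: alloy steel.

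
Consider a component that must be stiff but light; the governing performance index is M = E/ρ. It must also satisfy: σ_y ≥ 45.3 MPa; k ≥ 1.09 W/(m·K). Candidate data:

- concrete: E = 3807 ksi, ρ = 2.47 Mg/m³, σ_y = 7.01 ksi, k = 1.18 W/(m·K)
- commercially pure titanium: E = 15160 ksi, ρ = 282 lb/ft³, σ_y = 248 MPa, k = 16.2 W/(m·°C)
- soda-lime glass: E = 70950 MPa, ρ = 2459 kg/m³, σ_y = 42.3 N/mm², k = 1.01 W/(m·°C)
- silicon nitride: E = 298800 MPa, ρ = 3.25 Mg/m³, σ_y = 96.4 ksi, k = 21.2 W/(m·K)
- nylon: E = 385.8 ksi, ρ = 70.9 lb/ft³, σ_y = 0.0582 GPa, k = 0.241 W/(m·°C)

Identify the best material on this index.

silicon nitride

Screen on constraints: σ_y ≥ 45.3 MPa; k ≥ 1.09 W/(m·K). Survivors: concrete, commercially pure titanium, silicon nitride.
Normalizing units and computing the index:
  concrete: E = 26.25 GPa, ρ = 2470 kg/m³
  commercially pure titanium: E = 104.5 GPa, ρ = 4517 kg/m³
  silicon nitride: E = 298.8 GPa, ρ = 3250 kg/m³
  silicon nitride: M = 91.9 MN·m/kg
  commercially pure titanium: M = 23.1 MN·m/kg
  concrete: M = 10.6 MN·m/kg
The maximum is for silicon nitride.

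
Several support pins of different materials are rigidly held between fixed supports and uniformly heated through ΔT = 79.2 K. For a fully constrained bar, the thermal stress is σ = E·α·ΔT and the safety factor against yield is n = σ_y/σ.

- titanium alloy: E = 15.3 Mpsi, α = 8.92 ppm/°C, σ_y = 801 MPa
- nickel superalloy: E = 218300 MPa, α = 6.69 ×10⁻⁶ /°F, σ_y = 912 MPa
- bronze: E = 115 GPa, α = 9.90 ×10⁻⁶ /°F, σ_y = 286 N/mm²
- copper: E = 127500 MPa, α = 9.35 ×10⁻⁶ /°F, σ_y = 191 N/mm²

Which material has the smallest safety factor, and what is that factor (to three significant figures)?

copper, n = 1.12

Per material, after unit conversion:
  titanium alloy: E = 105.5, α = 8.92, σ_y = 801.0 → σ = 74.5 MPa, n = 10.7
  nickel superalloy: E = 218.3, α = 12.0, σ_y = 912.0 → σ = 208 MPa, n = 4.38
  bronze: E = 115.0, α = 17.8, σ_y = 286.0 → σ = 162 MPa, n = 1.76
  copper: E = 127.5, α = 16.8, σ_y = 191.0 → σ = 170 MPa, n = 1.12
The minimum is copper at n = 1.12.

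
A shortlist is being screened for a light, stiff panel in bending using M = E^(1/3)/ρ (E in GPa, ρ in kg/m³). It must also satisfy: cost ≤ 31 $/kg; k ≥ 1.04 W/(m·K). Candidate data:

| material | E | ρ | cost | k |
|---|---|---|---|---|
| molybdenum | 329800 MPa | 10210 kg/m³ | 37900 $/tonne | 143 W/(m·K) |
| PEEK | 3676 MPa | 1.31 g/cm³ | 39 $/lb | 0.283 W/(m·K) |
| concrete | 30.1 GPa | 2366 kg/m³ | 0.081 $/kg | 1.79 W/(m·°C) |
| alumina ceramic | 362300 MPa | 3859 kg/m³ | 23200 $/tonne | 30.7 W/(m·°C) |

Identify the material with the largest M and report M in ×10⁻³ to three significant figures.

Screen on constraints: cost ≤ 31 $/kg; k ≥ 1.04 W/(m·K). Survivors: concrete, alumina ceramic.
Convert each candidate to consistent units, then evaluate M:
  concrete: E = 30.10 GPa, ρ = 2366 kg/m³
  alumina ceramic: E = 362.3 GPa, ρ = 3859 kg/m³
  alumina ceramic: M = 1.85×10⁻³
  concrete: M = 1.31×10⁻³
The maximum is for alumina ceramic.

alumina ceramic, M = 1.85×10⁻³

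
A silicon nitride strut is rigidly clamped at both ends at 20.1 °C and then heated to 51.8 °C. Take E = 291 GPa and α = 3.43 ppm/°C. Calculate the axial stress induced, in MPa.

ΔT = 31.70 K. Constrained thermal stress σ = E·α·ΔT = 291.0×10³ MPa × 3.43×10⁻⁶ × 31.70 = 31.6 MPa (compressive).

31.6 MPa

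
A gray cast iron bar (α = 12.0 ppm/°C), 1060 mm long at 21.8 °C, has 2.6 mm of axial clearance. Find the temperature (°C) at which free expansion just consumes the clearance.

α·L₀·ΔT = 2.6 mm ⇒ ΔT = 2.6 / (12.0×10⁻⁶ × 1060.0) = 204.4 K.
T = 21.8 + 204.4 = 226.2 °C.

226 °C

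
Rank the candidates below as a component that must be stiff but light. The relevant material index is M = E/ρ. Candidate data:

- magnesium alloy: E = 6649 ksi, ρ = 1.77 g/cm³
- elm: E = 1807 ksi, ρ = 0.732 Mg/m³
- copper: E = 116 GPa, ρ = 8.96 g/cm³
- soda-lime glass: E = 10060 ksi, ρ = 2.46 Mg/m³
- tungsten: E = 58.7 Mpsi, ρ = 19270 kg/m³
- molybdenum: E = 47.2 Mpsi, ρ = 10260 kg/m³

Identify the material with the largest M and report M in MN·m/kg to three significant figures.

In SI units:
  magnesium alloy: E = 45.84 GPa, ρ = 1770 kg/m³
  elm: E = 12.46 GPa, ρ = 732.0 kg/m³
  copper: E = 116.0 GPa, ρ = 8960 kg/m³
  soda-lime glass: E = 69.36 GPa, ρ = 2460 kg/m³
  tungsten: E = 404.7 GPa, ρ = 19270 kg/m³
  molybdenum: E = 325.4 GPa, ρ = 10260 kg/m³
  molybdenum: M = 31.7 MN·m/kg
  soda-lime glass: M = 28.2 MN·m/kg
  magnesium alloy: M = 25.9 MN·m/kg
  tungsten: M = 21.0 MN·m/kg
  elm: M = 17.0 MN·m/kg
  copper: M = 12.9 MN·m/kg
Molybdenum ranks first.

molybdenum, M = 31.7 MN·m/kg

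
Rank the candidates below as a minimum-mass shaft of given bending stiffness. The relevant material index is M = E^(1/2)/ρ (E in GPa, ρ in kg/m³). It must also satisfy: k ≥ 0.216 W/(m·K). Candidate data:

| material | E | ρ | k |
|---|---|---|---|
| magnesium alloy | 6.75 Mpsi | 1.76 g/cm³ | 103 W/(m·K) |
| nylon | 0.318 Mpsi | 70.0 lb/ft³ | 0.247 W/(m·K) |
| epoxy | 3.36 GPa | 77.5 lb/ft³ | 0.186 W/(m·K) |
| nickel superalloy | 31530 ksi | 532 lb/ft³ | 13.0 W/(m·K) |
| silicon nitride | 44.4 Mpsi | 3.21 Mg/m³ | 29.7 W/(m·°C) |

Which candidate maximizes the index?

silicon nitride

Screen on constraints: k ≥ 0.216 W/(m·K). Survivors: magnesium alloy, nylon, nickel superalloy, silicon nitride.
In SI units:
  magnesium alloy: E = 46.54 GPa, ρ = 1760 kg/m³
  nylon: E = 2.193 GPa, ρ = 1121 kg/m³
  nickel superalloy: E = 217.4 GPa, ρ = 8522 kg/m³
  silicon nitride: E = 306.1 GPa, ρ = 3210 kg/m³
  silicon nitride: M = 5.45×10⁻³
  magnesium alloy: M = 3.88×10⁻³
  nickel superalloy: M = 1.73×10⁻³
  nylon: M = 1.32×10⁻³
Silicon nitride has the largest M.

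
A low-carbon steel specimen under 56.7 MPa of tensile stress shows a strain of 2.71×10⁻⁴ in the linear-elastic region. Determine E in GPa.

209 GPa

E = σ/ε = 56.7 MPa / 2.71×10⁻⁴ = 209200 MPa = 209 GPa.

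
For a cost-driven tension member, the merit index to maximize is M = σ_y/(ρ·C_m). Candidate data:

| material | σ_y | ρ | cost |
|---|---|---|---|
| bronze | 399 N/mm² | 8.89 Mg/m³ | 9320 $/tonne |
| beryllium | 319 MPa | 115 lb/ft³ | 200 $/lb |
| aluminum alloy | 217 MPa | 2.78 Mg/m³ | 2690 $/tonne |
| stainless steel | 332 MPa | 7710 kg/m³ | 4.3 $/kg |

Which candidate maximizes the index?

In SI units:
  bronze: σ_y = 399.0 MPa, ρ = 8890 kg/m³, cost = 9.320 $/kg
  beryllium: σ_y = 319.0 MPa, ρ = 1842 kg/m³, cost = 440.9 $/kg
  aluminum alloy: σ_y = 217.0 MPa, ρ = 2780 kg/m³, cost = 2.690 $/kg
  stainless steel: σ_y = 332.0 MPa, ρ = 7710 kg/m³, cost = 4.300 $/kg
  aluminum alloy: M = 29.0 kN·m per $
  stainless steel: M = 10.0 kN·m per $
  bronze: M = 4.82 kN·m per $
  beryllium: M = 0.393 kN·m per $
Aluminum alloy has the largest M.

aluminum alloy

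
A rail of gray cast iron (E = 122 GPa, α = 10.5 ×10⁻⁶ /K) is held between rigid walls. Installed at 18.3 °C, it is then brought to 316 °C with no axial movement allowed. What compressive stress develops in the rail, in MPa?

ΔT = 297.7 K. Constrained thermal stress σ = E·α·ΔT = 122.0×10³ MPa × 10.5×10⁻⁶ × 297.7 = 381 MPa (compressive).

381 MPa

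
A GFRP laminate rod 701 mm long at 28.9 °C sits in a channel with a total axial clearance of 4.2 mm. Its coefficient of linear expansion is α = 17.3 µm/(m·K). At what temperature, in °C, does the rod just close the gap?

375 °C

α·L₀·ΔT = 4.2 mm ⇒ ΔT = 4.2 / (17.3×10⁻⁶ × 701.0) = 346.3 K.
T = 28.9 + 346.3 = 375.2 °C.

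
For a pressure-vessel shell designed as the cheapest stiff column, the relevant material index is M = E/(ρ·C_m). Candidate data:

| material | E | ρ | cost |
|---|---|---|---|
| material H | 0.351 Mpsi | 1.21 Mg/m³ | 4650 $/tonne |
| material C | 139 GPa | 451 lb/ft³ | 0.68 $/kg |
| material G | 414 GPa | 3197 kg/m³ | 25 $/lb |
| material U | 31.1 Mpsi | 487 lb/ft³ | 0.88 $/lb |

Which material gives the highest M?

Normalizing units and computing the index:
  material H: E = 2.420 GPa, ρ = 1210 kg/m³, cost = 4.650 $/kg
  material C: E = 139.0 GPa, ρ = 7224 kg/m³, cost = 0.6800 $/kg
  material G: E = 414.0 GPa, ρ = 3197 kg/m³, cost = 55.11 $/kg
  material U: E = 214.4 GPa, ρ = 7801 kg/m³, cost = 1.940 $/kg
  material C: M = 28.3 MN·m per $
  material U: M = 14.2 MN·m per $
  material G: M = 2.35 MN·m per $
  material H: M = 0.430 MN·m per $
The maximum is for material C.

material C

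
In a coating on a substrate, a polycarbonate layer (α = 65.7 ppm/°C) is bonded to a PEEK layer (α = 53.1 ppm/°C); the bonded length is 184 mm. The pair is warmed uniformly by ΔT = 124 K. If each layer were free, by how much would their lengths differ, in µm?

287 µm

Δα = |65.7 − 53.1|×10⁻⁶/K = 12.6×10⁻⁶/K.
ΔL_mismatch = Δα·L·ΔT = 12.6×10⁻⁶ × 184.0 mm × 124.0 K = 287 µm.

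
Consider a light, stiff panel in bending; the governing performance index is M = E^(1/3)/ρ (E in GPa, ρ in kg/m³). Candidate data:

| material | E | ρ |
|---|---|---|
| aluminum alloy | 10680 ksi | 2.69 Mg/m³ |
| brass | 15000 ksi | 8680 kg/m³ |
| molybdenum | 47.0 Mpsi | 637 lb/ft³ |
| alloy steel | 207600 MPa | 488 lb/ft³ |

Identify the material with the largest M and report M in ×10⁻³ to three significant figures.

Convert each candidate to consistent units, then evaluate M:
  aluminum alloy: E = 73.64 GPa, ρ = 2690 kg/m³
  brass: E = 103.4 GPa, ρ = 8680 kg/m³
  molybdenum: E = 324.1 GPa, ρ = 10200 kg/m³
  alloy steel: E = 207.6 GPa, ρ = 7817 kg/m³
  aluminum alloy: M = 1.56×10⁻³
  alloy steel: M = 0.757×10⁻³
  molybdenum: M = 0.673×10⁻³
  brass: M = 0.541×10⁻³
Aluminum alloy ranks first.

aluminum alloy, M = 1.56×10⁻³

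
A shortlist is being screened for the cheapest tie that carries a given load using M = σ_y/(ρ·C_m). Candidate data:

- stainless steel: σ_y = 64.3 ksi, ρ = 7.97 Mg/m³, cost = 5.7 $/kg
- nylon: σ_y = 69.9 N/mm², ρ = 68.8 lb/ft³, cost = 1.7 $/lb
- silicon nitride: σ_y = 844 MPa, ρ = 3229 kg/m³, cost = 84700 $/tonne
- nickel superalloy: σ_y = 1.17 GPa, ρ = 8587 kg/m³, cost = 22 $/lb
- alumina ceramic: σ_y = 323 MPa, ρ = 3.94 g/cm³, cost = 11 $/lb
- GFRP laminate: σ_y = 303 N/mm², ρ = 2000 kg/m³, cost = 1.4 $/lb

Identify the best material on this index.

GFRP laminate

After converting to SI:
  stainless steel: σ_y = 443.3 MPa, ρ = 7970 kg/m³, cost = 5.700 $/kg
  nylon: σ_y = 69.90 MPa, ρ = 1102 kg/m³, cost = 3.748 $/kg
  silicon nitride: σ_y = 844.0 MPa, ρ = 3229 kg/m³, cost = 84.70 $/kg
  nickel superalloy: σ_y = 1170 MPa, ρ = 8587 kg/m³, cost = 48.50 $/kg
  alumina ceramic: σ_y = 323.0 MPa, ρ = 3940 kg/m³, cost = 24.25 $/kg
  GFRP laminate: σ_y = 303.0 MPa, ρ = 2000 kg/m³, cost = 3.086 $/kg
  GFRP laminate: M = 49.1 kN·m per $
  nylon: M = 16.9 kN·m per $
  stainless steel: M = 9.76 kN·m per $
  alumina ceramic: M = 3.38 kN·m per $
  silicon nitride: M = 3.09 kN·m per $
  nickel superalloy: M = 2.81 kN·m per $
The maximum is for GFRP laminate.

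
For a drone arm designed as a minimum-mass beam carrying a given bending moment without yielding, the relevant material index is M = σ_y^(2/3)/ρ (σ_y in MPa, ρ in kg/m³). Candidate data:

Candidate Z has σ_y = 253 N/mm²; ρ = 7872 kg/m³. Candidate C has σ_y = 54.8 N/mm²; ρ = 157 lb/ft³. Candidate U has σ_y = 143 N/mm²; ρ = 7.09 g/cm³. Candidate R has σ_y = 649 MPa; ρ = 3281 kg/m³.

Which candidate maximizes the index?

candidate R

Normalizing units and computing the index:
  candidate Z: σ_y = 253.0 MPa, ρ = 7872 kg/m³
  candidate C: σ_y = 54.80 MPa, ρ = 2515 kg/m³
  candidate U: σ_y = 143.0 MPa, ρ = 7090 kg/m³
  candidate R: σ_y = 649.0 MPa, ρ = 3281 kg/m³
  candidate R: M = 22.8×10⁻³
  candidate C: M = 5.74×10⁻³
  candidate Z: M = 5.08×10⁻³
  candidate U: M = 3.86×10⁻³
The maximum is for candidate R.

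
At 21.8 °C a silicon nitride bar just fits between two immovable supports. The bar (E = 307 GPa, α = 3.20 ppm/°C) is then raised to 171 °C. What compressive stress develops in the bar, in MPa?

ΔT = 149.2 K. Constrained thermal stress σ = E·α·ΔT = 307.0×10³ MPa × 3.20×10⁻⁶ × 149.2 = 147 MPa (compressive).

147 MPa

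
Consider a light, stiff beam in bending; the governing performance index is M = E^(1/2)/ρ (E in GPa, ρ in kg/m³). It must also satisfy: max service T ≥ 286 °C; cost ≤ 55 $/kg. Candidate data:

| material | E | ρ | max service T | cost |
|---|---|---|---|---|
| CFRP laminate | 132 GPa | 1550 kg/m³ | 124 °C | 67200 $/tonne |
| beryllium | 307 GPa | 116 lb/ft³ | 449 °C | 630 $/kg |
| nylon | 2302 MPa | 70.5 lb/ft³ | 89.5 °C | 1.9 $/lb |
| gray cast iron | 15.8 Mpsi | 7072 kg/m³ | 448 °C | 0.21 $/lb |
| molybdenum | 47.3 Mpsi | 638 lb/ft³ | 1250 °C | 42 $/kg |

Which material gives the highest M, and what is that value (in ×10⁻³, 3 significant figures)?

molybdenum, M = 1.77×10⁻³

Screen on constraints: max service T ≥ 286 °C; cost ≤ 55 $/kg. Survivors: gray cast iron, molybdenum.
Putting every candidate on a common basis:
  gray cast iron: E = 108.9 GPa, ρ = 7072 kg/m³
  molybdenum: E = 326.1 GPa, ρ = 10220 kg/m³
  molybdenum: M = 1.77×10⁻³
  gray cast iron: M = 1.48×10⁻³
Highest index: molybdenum.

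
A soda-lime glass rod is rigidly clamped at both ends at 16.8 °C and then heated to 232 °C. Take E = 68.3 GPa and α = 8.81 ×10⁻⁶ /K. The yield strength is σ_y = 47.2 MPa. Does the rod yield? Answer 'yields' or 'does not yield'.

yields

ΔT = 215.2 K. Constrained thermal stress σ = E·α·ΔT = 68.30×10³ MPa × 8.81×10⁻⁶ × 215.2 = 129 MPa (compressive).
Compare to σ_y = 47.2 MPa: σ ≥ σ_y, so it yields.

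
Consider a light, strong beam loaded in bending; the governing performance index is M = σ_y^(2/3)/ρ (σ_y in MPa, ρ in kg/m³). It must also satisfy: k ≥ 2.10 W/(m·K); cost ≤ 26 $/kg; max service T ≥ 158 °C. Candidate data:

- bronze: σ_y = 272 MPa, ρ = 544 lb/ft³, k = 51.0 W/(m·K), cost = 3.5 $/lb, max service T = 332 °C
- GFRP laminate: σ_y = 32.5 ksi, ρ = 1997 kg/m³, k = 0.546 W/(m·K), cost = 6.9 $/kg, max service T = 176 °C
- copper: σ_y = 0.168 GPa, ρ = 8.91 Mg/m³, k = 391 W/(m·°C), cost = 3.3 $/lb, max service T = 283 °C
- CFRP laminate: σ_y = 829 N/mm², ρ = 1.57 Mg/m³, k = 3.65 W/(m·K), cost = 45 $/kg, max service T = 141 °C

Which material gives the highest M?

bronze

Screen on constraints: k ≥ 2.10 W/(m·K); cost ≤ 26 $/kg; max service T ≥ 158 °C. Survivors: bronze, copper.
Convert each candidate to consistent units, then evaluate M:
  bronze: σ_y = 272.0 MPa, ρ = 8714 kg/m³
  copper: σ_y = 168.0 MPa, ρ = 8910 kg/m³
  bronze: M = 4.82×10⁻³
  copper: M = 3.42×10⁻³
The maximum is for bronze.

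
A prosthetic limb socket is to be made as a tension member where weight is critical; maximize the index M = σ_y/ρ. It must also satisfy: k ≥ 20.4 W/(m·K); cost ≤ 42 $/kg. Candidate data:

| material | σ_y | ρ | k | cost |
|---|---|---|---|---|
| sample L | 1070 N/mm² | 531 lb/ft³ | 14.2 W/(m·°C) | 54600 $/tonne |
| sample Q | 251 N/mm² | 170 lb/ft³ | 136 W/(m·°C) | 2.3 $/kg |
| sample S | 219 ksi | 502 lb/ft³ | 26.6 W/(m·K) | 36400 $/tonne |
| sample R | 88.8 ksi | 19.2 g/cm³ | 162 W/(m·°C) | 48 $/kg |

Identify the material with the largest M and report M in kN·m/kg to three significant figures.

sample S, M = 188 kN·m/kg

Screen on constraints: k ≥ 20.4 W/(m·K); cost ≤ 42 $/kg. Survivors: sample Q, sample S.
Normalizing units and computing the index:
  sample Q: σ_y = 251.0 MPa, ρ = 2723 kg/m³
  sample S: σ_y = 1510 MPa, ρ = 8041 kg/m³
  sample S: M = 188 kN·m/kg
  sample Q: M = 92.2 kN·m/kg
Highest index: sample S.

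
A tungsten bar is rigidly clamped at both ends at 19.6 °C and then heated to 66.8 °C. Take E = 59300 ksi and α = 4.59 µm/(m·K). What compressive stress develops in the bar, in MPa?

E = 59300 ksi = 408.9 GPa.
ΔT = 47.20 K. Constrained thermal stress σ = E·α·ΔT = 408.9×10³ MPa × 4.59×10⁻⁶ × 47.20 = 88.6 MPa (compressive).

88.6 MPa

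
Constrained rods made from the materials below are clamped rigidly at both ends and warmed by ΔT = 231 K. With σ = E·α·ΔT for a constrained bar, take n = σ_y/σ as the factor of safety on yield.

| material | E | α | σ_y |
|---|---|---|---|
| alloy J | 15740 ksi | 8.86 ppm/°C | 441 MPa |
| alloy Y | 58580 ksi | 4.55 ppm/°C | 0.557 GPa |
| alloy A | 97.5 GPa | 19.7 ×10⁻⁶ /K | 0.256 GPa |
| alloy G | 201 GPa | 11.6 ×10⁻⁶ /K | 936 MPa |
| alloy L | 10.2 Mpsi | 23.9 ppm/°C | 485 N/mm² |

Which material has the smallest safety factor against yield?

Per material, after unit conversion:
  alloy J: E = 108.5, α = 8.86, σ_y = 441.0 → σ = 222 MPa, n = 1.99
  alloy Y: E = 403.9, α = 4.55, σ_y = 557.0 → σ = 425 MPa, n = 1.31
  alloy A: E = 97.50, α = 19.7, σ_y = 256.0 → σ = 444 MPa, n = 0.577
  alloy G: E = 201.0, α = 11.6, σ_y = 936.0 → σ = 539 MPa, n = 1.74
  alloy L: E = 70.33, α = 23.9, σ_y = 485.0 → σ = 388 MPa, n = 1.25
The minimum is alloy A at n = 0.577.

alloy A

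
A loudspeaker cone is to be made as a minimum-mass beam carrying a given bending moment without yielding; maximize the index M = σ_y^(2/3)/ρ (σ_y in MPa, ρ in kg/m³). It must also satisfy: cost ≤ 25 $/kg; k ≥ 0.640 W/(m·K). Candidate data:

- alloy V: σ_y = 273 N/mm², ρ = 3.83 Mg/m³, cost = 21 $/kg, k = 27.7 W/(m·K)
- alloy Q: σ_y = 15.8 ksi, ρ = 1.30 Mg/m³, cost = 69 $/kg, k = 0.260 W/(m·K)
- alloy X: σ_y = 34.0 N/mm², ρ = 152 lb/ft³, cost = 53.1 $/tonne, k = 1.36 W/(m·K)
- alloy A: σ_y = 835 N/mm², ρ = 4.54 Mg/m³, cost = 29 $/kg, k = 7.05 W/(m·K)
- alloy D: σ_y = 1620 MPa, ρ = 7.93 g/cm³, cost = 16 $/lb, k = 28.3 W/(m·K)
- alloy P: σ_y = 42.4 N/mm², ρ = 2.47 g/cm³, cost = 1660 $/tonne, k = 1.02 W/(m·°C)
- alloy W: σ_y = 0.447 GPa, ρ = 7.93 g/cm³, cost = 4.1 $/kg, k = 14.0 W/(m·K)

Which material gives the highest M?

Screen on constraints: cost ≤ 25 $/kg; k ≥ 0.640 W/(m·K). Survivors: alloy V, alloy X, alloy P, alloy W.
After converting to SI:
  alloy V: σ_y = 273.0 MPa, ρ = 3830 kg/m³
  alloy X: σ_y = 34.00 MPa, ρ = 2435 kg/m³
  alloy P: σ_y = 42.40 MPa, ρ = 2470 kg/m³
  alloy W: σ_y = 447.0 MPa, ρ = 7930 kg/m³
  alloy V: M = 11.0×10⁻³
  alloy W: M = 7.37×10⁻³
  alloy P: M = 4.92×10⁻³
  alloy X: M = 4.31×10⁻³
Highest index: alloy V.

alloy V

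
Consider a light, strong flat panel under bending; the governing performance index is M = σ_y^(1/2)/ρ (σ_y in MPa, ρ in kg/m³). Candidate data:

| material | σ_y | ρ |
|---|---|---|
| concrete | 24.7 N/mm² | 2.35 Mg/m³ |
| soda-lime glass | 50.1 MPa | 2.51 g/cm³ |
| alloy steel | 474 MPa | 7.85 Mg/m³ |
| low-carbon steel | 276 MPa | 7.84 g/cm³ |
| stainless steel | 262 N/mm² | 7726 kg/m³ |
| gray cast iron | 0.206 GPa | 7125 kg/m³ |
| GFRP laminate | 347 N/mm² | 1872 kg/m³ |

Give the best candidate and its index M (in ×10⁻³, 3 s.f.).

Putting every candidate on a common basis:
  concrete: σ_y = 24.70 MPa, ρ = 2350 kg/m³
  soda-lime glass: σ_y = 50.10 MPa, ρ = 2510 kg/m³
  alloy steel: σ_y = 474.0 MPa, ρ = 7850 kg/m³
  low-carbon steel: σ_y = 276.0 MPa, ρ = 7840 kg/m³
  stainless steel: σ_y = 262.0 MPa, ρ = 7726 kg/m³
  gray cast iron: σ_y = 206.0 MPa, ρ = 7125 kg/m³
  GFRP laminate: σ_y = 347.0 MPa, ρ = 1872 kg/m³
  GFRP laminate: M = 9.95×10⁻³
  soda-lime glass: M = 2.82×10⁻³
  alloy steel: M = 2.77×10⁻³
  low-carbon steel: M = 2.12×10⁻³
  concrete: M = 2.11×10⁻³
  stainless steel: M = 2.10×10⁻³
  gray cast iron: M = 2.01×10⁻³
GFRP laminate ranks first.

GFRP laminate, M = 9.95×10⁻³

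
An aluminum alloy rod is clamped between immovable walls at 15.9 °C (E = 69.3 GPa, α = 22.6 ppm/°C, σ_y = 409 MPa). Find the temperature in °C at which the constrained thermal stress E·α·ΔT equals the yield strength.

E·α·ΔT = 409.0 MPa ⇒ ΔT = 409.0 / (69.30×10³ × 22.6×10⁻⁶) = 261.1 K.
T = 15.9 + 261.1 = 277.0 °C.

277 °C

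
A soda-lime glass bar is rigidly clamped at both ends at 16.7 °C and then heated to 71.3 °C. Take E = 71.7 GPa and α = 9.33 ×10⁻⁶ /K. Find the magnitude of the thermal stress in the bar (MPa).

36.5 MPa

ΔT = 54.60 K. Constrained thermal stress σ = E·α·ΔT = 71.70×10³ MPa × 9.33×10⁻⁶ × 54.60 = 36.5 MPa (compressive).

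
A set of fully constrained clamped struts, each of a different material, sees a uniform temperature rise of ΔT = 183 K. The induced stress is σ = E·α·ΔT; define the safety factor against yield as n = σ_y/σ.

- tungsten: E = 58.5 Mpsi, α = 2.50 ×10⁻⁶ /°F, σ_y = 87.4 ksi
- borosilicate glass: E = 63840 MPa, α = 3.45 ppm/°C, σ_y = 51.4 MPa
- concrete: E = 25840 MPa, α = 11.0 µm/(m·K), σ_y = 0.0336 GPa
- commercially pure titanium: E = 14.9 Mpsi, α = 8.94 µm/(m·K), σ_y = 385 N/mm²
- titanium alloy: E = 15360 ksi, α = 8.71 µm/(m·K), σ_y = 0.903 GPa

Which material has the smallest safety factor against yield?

concrete

With everything in SI (GPa, ×10⁻⁶/K, MPa):
  tungsten: E = 403.3, α = 4.50, σ_y = 602.6 → σ = 332 MPa, n = 1.81
  borosilicate glass: E = 63.84, α = 3.45, σ_y = 51.40 → σ = 40.3 MPa, n = 1.28
  concrete: E = 25.84, α = 11.0, σ_y = 33.60 → σ = 52.0 MPa, n = 0.646
  commercially pure titanium: E = 102.7, α = 8.94, σ_y = 385.0 → σ = 168 MPa, n = 2.29
  titanium alloy: E = 105.9, α = 8.71, σ_y = 903.0 → σ = 169 MPa, n = 5.35
Smallest n: concrete with n = 0.646.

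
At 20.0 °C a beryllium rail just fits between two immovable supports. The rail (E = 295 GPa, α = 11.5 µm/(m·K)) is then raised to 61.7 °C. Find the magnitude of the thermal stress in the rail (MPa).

ΔT = 41.70 K. Constrained thermal stress σ = E·α·ΔT = 295.0×10³ MPa × 11.5×10⁻⁶ × 41.70 = 141 MPa (compressive).

141 MPa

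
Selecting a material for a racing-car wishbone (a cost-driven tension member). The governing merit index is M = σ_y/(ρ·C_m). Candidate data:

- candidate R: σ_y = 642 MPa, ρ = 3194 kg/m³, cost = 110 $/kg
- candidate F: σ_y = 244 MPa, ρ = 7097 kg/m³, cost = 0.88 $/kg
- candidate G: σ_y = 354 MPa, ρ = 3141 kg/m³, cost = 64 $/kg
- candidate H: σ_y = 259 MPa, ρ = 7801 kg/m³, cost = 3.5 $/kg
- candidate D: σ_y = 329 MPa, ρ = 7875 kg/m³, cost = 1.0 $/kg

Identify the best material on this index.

Per-candidate index values:
  candidate D: M = 41.8 kN·m per $
  candidate F: M = 39.1 kN·m per $
  candidate H: M = 9.49 kN·m per $
  candidate R: M = 1.83 kN·m per $
  candidate G: M = 1.76 kN·m per $
Candidate D has the largest M.

candidate D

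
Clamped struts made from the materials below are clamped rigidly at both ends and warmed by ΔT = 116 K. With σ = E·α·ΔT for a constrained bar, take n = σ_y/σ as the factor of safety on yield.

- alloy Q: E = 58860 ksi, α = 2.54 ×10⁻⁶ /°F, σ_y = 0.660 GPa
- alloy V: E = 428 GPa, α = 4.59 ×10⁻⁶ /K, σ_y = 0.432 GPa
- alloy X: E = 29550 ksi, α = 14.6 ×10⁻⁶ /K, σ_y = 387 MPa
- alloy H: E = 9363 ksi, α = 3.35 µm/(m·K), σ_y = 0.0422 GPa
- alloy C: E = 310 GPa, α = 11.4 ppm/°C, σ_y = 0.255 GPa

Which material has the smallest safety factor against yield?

In consistent units (E in GPa, α in ×10⁻⁶/K, σ_y in MPa):
  alloy Q: E = 405.8, α = 4.57, σ_y = 660.0 → σ = 215 MPa, n = 3.07
  alloy V: E = 428.0, α = 4.59, σ_y = 432.0 → σ = 228 MPa, n = 1.90
  alloy X: E = 203.7, α = 14.6, σ_y = 387.0 → σ = 345 MPa, n = 1.12
  alloy H: E = 64.56, α = 3.35, σ_y = 42.20 → σ = 25.1 MPa, n = 1.68
  alloy C: E = 310.0, α = 11.4, σ_y = 255.0 → σ = 410 MPa, n = 0.622
Smallest n: alloy C with n = 0.622.

alloy C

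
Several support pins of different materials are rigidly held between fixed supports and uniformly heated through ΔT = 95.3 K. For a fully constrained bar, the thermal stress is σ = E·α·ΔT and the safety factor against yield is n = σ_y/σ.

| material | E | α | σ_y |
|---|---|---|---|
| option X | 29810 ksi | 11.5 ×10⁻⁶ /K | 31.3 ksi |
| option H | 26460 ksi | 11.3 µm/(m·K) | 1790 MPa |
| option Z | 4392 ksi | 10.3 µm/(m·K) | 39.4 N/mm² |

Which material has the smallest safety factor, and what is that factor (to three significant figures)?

With everything in SI (GPa, ×10⁻⁶/K, MPa):
  option X: E = 205.5, α = 11.5, σ_y = 215.8 → σ = 225 MPa, n = 0.958
  option H: E = 182.4, α = 11.3, σ_y = 1790 → σ = 196 MPa, n = 9.11
  option Z: E = 30.28, α = 10.3, σ_y = 39.40 → σ = 29.7 MPa, n = 1.33
The minimum is option X at n = 0.958.

option X, n = 0.958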